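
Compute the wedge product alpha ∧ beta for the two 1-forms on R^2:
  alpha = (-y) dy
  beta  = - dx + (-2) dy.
alpha ∧ beta = (-y) dx ∧ dy

Distribute the wedge, using dx_i ∧ dx_j = -dx_j ∧ dx_i and dx_i ∧ dx_i = 0. For each pair (i, j) with i < j, the coefficient of dx_i ∧ dx_j in alpha ∧ beta is (alpha_i * beta_j - alpha_j * beta_i). Collecting: alpha ∧ beta = (-y) dx ∧ dy.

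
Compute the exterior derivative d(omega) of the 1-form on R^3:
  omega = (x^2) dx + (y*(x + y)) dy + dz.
d(omega) = (y) dx ∧ dy

For a 1-form omega = sum_i f_i dx_i, the exterior derivative is
  d(omega) = sum_{i < j} (∂f_j/∂x_i - ∂f_i/∂x_j) dx_i ∧ dx_j.
  coefficient of dx ∧ dy: ∂f_2/∂x - ∂f_1/∂y = ∂(y*(x + y))/∂x - ∂(x^2)/∂y = y
Assembling: d(omega) = (y) dx ∧ dy.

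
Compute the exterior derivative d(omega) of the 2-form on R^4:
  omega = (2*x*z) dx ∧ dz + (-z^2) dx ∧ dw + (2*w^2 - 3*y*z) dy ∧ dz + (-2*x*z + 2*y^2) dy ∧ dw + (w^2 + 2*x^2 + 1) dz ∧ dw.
d(omega) = (4*x + 2*z) dx ∧ dz ∧ dw + (4*w + 2*x) dy ∧ dz ∧ dw + (-2*z) dx ∧ dy ∧ dw

For a 2-form omega = sum_{i<j} g_{ij} dx_i ∧ dx_j, the exterior derivative is
  d(omega) = sum_{i<j} d(g_{ij}) ∧ dx_i ∧ dx_j = sum_{i<j, k} (∂g_{ij}/∂x_k) dx_k ∧ dx_i ∧ dx_j.
Expand each term, using dx_k ∧ dx_i ∧ dx_j = sgn(permutation) dx_{(a)} ∧ dx_{(b)} ∧ dx_{(c)} with (a < b < c) sorted:
  d(-z^2) includes (∂/∂z)(-z^2) dz = (-2*z) dz, which multiplied by dx ∧ dw gives (2*z) dx ∧ dz ∧ dw
  d(2*w^2 - 3*y*z) includes (∂/∂w)(2*w^2 - 3*y*z) dw = (4*w) dw, which multiplied by dy ∧ dz gives (4*w) dy ∧ dz ∧ dw
  d(-2*x*z + 2*y^2) includes (∂/∂x)(-2*x*z + 2*y^2) dx = (-2*z) dx, which multiplied by dy ∧ dw gives (-2*z) dx ∧ dy ∧ dw
  d(-2*x*z + 2*y^2) includes (∂/∂z)(-2*x*z + 2*y^2) dz = (-2*x) dz, which multiplied by dy ∧ dw gives (2*x) dy ∧ dz ∧ dw
  d(w^2 + 2*x^2 + 1) includes (∂/∂x)(w^2 + 2*x^2 + 1) dx = (4*x) dx, which multiplied by dz ∧ dw gives (4*x) dx ∧ dz ∧ dw
Collecting like 3-forms: d(omega) = (4*x + 2*z) dx ∧ dz ∧ dw + (4*w + 2*x) dy ∧ dz ∧ dw + (-2*z) dx ∧ dy ∧ dw.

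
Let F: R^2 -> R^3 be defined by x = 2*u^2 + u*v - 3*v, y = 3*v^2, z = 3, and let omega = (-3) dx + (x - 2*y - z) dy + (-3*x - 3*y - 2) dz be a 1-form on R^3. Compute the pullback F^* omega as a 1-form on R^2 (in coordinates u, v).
F^* omega = (-12*u - 3*v) du + (12*u^2*v + 6*u*v^2 - 3*u - 36*v^3 - 18*v^2 - 18*v + 9) dv

Using F^*(f dg) = (f ∘ F) d(g ∘ F), substitute each coordinate x_i by F_i(u, v) in f_i, and replace dx_i by d F_i = (∂F_i/∂u) du + (∂F_i/∂v) dv.
  For the x component: f_1(F) = -3; d F_1 = (4*u + v) du + (u - 3) dv
  For the y component: f_2(F) = 2*u^2 + u*v - 6*v^2 - 3*v - 3; d F_2 = (0) du + (6*v) dv
  For the z component: f_3(F) = -6*u^2 - 3*u*v - 9*v^2 + 9*v - 2; d F_3 = (0) du + (0) dv
Combining and collecting du, dv coefficients:
  coeff of du: -12*u - 3*v
  coeff of dv: 12*u^2*v + 6*u*v^2 - 3*u - 36*v^3 - 18*v^2 - 18*v + 9
F^* omega = (-12*u - 3*v) du + (12*u^2*v + 6*u*v^2 - 3*u - 36*v^3 - 18*v^2 - 18*v + 9) dv.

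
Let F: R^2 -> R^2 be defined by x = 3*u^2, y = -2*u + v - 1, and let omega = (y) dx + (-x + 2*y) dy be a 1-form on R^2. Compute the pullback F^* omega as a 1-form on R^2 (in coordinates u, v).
F^* omega = (-6*u^2 + 6*u*v + 2*u - 4*v + 4) du + (-3*u^2 - 4*u + 2*v - 2) dv

Using F^*(f dg) = (f ∘ F) d(g ∘ F), substitute each coordinate x_i by F_i(u, v) in f_i, and replace dx_i by d F_i = (∂F_i/∂u) du + (∂F_i/∂v) dv.
  For the x component: f_1(F) = -2*u + v - 1; d F_1 = (6*u) du + (0) dv
  For the y component: f_2(F) = -3*u^2 - 4*u + 2*v - 2; d F_2 = (-2) du + (1) dv
Combining and collecting du, dv coefficients:
  coeff of du: -6*u^2 + 6*u*v + 2*u - 4*v + 4
  coeff of dv: -3*u^2 - 4*u + 2*v - 2
F^* omega = (-6*u^2 + 6*u*v + 2*u - 4*v + 4) du + (-3*u^2 - 4*u + 2*v - 2) dv.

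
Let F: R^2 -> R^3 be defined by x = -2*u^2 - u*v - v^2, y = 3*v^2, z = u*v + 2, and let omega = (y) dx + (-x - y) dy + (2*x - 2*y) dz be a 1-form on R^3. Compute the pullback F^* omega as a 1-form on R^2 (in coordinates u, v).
F^* omega = (v*(-4*u^2 - 14*u*v - 11*v^2)) du + (-4*u^3 + 10*u^2*v - 5*u*v^2 - 18*v^3) dv

Using F^*(f dg) = (f ∘ F) d(g ∘ F), substitute each coordinate x_i by F_i(u, v) in f_i, and replace dx_i by d F_i = (∂F_i/∂u) du + (∂F_i/∂v) dv.
  For the x component: f_1(F) = 3*v^2; d F_1 = (-4*u - v) du + (-u - 2*v) dv
  For the y component: f_2(F) = 2*u^2 + u*v - 2*v^2; d F_2 = (0) du + (6*v) dv
  For the z component: f_3(F) = -4*u^2 - 2*u*v - 8*v^2; d F_3 = (v) du + (u) dv
Combining and collecting du, dv coefficients:
  coeff of du: v*(-4*u^2 - 14*u*v - 11*v^2)
  coeff of dv: -4*u^3 + 10*u^2*v - 5*u*v^2 - 18*v^3
F^* omega = (v*(-4*u^2 - 14*u*v - 11*v^2)) du + (-4*u^3 + 10*u^2*v - 5*u*v^2 - 18*v^3) dv.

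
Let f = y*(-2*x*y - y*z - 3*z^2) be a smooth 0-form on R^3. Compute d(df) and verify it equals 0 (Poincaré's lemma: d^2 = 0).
d(df) = 0

Step 1: df = sum_i (∂f/∂x_i) dx_i = (-2*y^2) dx + (-4*x*y - 2*y*z - 3*z^2) dy + (y*(-y - 6*z)) dz.
Step 2: Apply d again. Using the 1-form formula, the coefficient of dx ∧ dy in d(df) is ∂^2 f/∂x ∂y - ∂^2 f/∂y ∂x = (-4*y) - (-4*y) = 0 (equality of mixed partials for smooth f).
Similarly for dx ∧ dz and dy ∧ dz — all coefficients vanish. So d(df) = 0.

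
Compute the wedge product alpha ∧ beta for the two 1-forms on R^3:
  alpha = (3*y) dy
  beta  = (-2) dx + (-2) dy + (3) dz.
alpha ∧ beta = (6*y) dx ∧ dy + (9*y) dy ∧ dz

Distribute the wedge, using dx_i ∧ dx_j = -dx_j ∧ dx_i and dx_i ∧ dx_i = 0. For each pair (i, j) with i < j, the coefficient of dx_i ∧ dx_j in alpha ∧ beta is (alpha_i * beta_j - alpha_j * beta_i). Collecting: alpha ∧ beta = (6*y) dx ∧ dy + (9*y) dy ∧ dz.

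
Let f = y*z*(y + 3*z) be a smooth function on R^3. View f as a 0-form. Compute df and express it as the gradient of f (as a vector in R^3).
df = (0) dx + (z*(2*y + 3*z)) dy + (y*(y + 6*z)) dz; grad f = (0, z*(2*y + 3*z), y*(y + 6*z))

For a 0-form f, d f = (∂f/∂x) dx + (∂f/∂y) dy + (∂f/∂z) dz. The components of the vector representation are exactly the entries of grad f in Cartesian coordinates:
  ∂f/∂x = 0
  ∂f/∂y = z*(2*y + 3*z)
  ∂f/∂z = y*(y + 6*z).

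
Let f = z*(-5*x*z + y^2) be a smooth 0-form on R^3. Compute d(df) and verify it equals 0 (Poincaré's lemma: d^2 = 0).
d(df) = 0

Step 1: df = sum_i (∂f/∂x_i) dx_i = (-5*z^2) dx + (2*y*z) dy + (-10*x*z + y^2) dz.
Step 2: Apply d again. Using the 1-form formula, the coefficient of dx ∧ dy in d(df) is ∂^2 f/∂x ∂y - ∂^2 f/∂y ∂x = (0) - (0) = 0 (equality of mixed partials for smooth f).
Similarly for dx ∧ dz and dy ∧ dz — all coefficients vanish. So d(df) = 0.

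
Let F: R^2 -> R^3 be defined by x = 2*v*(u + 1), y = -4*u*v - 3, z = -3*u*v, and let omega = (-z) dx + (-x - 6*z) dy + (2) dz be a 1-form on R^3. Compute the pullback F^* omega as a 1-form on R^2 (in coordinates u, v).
F^* omega = (2*v*(-29*u*v + 4*v - 3)) du + (2*u*(-29*u*v + 7*v - 3)) dv

Using F^*(f dg) = (f ∘ F) d(g ∘ F), substitute each coordinate x_i by F_i(u, v) in f_i, and replace dx_i by d F_i = (∂F_i/∂u) du + (∂F_i/∂v) dv.
  For the x component: f_1(F) = 3*u*v; d F_1 = (2*v) du + (2*u + 2) dv
  For the y component: f_2(F) = 2*v*(8*u - 1); d F_2 = (-4*v) du + (-4*u) dv
  For the z component: f_3(F) = 2; d F_3 = (-3*v) du + (-3*u) dv
Combining and collecting du, dv coefficients:
  coeff of du: 2*v*(-29*u*v + 4*v - 3)
  coeff of dv: 2*u*(-29*u*v + 7*v - 3)
F^* omega = (2*v*(-29*u*v + 4*v - 3)) du + (2*u*(-29*u*v + 7*v - 3)) dv.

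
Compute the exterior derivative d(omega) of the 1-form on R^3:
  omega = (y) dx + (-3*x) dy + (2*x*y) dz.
d(omega) = (-4) dx ∧ dy + (2*y) dx ∧ dz + (2*x) dy ∧ dz

For a 1-form omega = sum_i f_i dx_i, the exterior derivative is
  d(omega) = sum_{i < j} (∂f_j/∂x_i - ∂f_i/∂x_j) dx_i ∧ dx_j.
  coefficient of dx ∧ dy: ∂f_2/∂x - ∂f_1/∂y = ∂(-3*x)/∂x - ∂(y)/∂y = -4
  coefficient of dx ∧ dz: ∂f_3/∂x - ∂f_1/∂z = ∂(2*x*y)/∂x - ∂(y)/∂z = 2*y
  coefficient of dy ∧ dz: ∂f_3/∂y - ∂f_2/∂z = ∂(2*x*y)/∂y - ∂(-3*x)/∂z = 2*x
Assembling: d(omega) = (-4) dx ∧ dy + (2*y) dx ∧ dz + (2*x) dy ∧ dz.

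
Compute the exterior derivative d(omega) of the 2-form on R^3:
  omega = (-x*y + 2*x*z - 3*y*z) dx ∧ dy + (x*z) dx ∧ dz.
d(omega) = (2*x - 3*y) dx ∧ dy ∧ dz

For a 2-form omega = sum_{i<j} g_{ij} dx_i ∧ dx_j, the exterior derivative is
  d(omega) = sum_{i<j} d(g_{ij}) ∧ dx_i ∧ dx_j = sum_{i<j, k} (∂g_{ij}/∂x_k) dx_k ∧ dx_i ∧ dx_j.
Expand each term, using dx_k ∧ dx_i ∧ dx_j = sgn(permutation) dx_{(a)} ∧ dx_{(b)} ∧ dx_{(c)} with (a < b < c) sorted:
  d(-x*y + 2*x*z - 3*y*z) includes (∂/∂z)(-x*y + 2*x*z - 3*y*z) dz = (2*x - 3*y) dz, which multiplied by dx ∧ dy gives (2*x - 3*y) dx ∧ dy ∧ dz
Collecting like 3-forms: d(omega) = (2*x - 3*y) dx ∧ dy ∧ dz.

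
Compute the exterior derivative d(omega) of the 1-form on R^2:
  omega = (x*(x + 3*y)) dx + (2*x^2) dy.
d(omega) = (x) dx ∧ dy

For a 1-form omega = sum_i f_i dx_i, the exterior derivative is
  d(omega) = sum_{i < j} (∂f_j/∂x_i - ∂f_i/∂x_j) dx_i ∧ dx_j.
  coefficient of dx ∧ dy: ∂f_2/∂x - ∂f_1/∂y = ∂(2*x^2)/∂x - ∂(x*(x + 3*y))/∂y = x
Assembling: d(omega) = (x) dx ∧ dy.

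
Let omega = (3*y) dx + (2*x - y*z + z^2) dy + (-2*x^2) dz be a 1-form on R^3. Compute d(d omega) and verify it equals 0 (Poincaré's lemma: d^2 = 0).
d(d omega) = 0

Step 1: d omega = sum_{i<j} (∂f_j/∂x_i - ∂f_i/∂x_j) dx_i ∧ dx_j:
  coeff of dx ∧ dy: -1
  coeff of dx ∧ dz: -4*x
  coeff of dy ∧ dz: y - 2*z
Step 2: Apply d again to each 2-form coefficient. The only possible 3-form in R^3 is dx ∧ dy ∧ dz, with coefficient
  ∂(coeff of dy∧dz)/∂x - ∂(coeff of dx∧dz)/∂y + ∂(coeff of dx∧dy)/∂z
  = ∂/∂x (y - 2*z) - ∂/∂y (-4*x) + ∂/∂z (-1).
Each of these terms simplifies to sums of mixed partials that cancel in pairs. The result is 0 (by equality of mixed partials for smooth functions — Schwarz / Clairaut).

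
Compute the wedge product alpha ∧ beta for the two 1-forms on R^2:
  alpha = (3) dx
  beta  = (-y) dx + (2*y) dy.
alpha ∧ beta = (6*y) dx ∧ dy

Distribute the wedge, using dx_i ∧ dx_j = -dx_j ∧ dx_i and dx_i ∧ dx_i = 0. For each pair (i, j) with i < j, the coefficient of dx_i ∧ dx_j in alpha ∧ beta is (alpha_i * beta_j - alpha_j * beta_i). Collecting: alpha ∧ beta = (6*y) dx ∧ dy.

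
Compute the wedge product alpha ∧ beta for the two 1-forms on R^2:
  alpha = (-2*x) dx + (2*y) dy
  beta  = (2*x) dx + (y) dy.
alpha ∧ beta = (-6*x*y) dx ∧ dy

Distribute the wedge, using dx_i ∧ dx_j = -dx_j ∧ dx_i and dx_i ∧ dx_i = 0. For each pair (i, j) with i < j, the coefficient of dx_i ∧ dx_j in alpha ∧ beta is (alpha_i * beta_j - alpha_j * beta_i). Collecting: alpha ∧ beta = (-6*x*y) dx ∧ dy.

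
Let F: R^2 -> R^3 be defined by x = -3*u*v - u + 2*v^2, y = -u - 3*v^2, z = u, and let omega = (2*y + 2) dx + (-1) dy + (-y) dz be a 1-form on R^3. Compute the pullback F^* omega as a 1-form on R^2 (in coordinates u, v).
F^* omega = (6*u*v + 3*u + 18*v^3 + 9*v^2 - 6*v - 1) du + (6*u^2 + 18*u*v^2 - 8*u*v - 6*u - 24*v^3 + 14*v) dv

Using F^*(f dg) = (f ∘ F) d(g ∘ F), substitute each coordinate x_i by F_i(u, v) in f_i, and replace dx_i by d F_i = (∂F_i/∂u) du + (∂F_i/∂v) dv.
  For the x component: f_1(F) = -2*u - 6*v^2 + 2; d F_1 = (-3*v - 1) du + (-3*u + 4*v) dv
  For the y component: f_2(F) = -1; d F_2 = (-1) du + (-6*v) dv
  For the z component: f_3(F) = u + 3*v^2; d F_3 = (1) du + (0) dv
Combining and collecting du, dv coefficients:
  coeff of du: 6*u*v + 3*u + 18*v^3 + 9*v^2 - 6*v - 1
  coeff of dv: 6*u^2 + 18*u*v^2 - 8*u*v - 6*u - 24*v^3 + 14*v
F^* omega = (6*u*v + 3*u + 18*v^3 + 9*v^2 - 6*v - 1) du + (6*u^2 + 18*u*v^2 - 8*u*v - 6*u - 24*v^3 + 14*v) dv.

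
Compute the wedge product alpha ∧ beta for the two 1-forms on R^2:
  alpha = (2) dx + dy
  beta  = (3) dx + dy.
alpha ∧ beta = (-1) dx ∧ dy

Distribute the wedge, using dx_i ∧ dx_j = -dx_j ∧ dx_i and dx_i ∧ dx_i = 0. For each pair (i, j) with i < j, the coefficient of dx_i ∧ dx_j in alpha ∧ beta is (alpha_i * beta_j - alpha_j * beta_i). Collecting: alpha ∧ beta = (-1) dx ∧ dy.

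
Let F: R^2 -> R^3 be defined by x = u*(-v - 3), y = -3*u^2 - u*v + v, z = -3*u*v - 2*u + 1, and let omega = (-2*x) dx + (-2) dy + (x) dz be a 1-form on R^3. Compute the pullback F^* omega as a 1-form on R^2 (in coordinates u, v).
F^* omega = (v*(u*v - u + 2)) du + (u^2*v + 3*u^2 + 2*u - 2) dv

Using F^*(f dg) = (f ∘ F) d(g ∘ F), substitute each coordinate x_i by F_i(u, v) in f_i, and replace dx_i by d F_i = (∂F_i/∂u) du + (∂F_i/∂v) dv.
  For the x component: f_1(F) = 2*u*(v + 3); d F_1 = (-v - 3) du + (-u) dv
  For the y component: f_2(F) = -2; d F_2 = (-6*u - v) du + (1 - u) dv
  For the z component: f_3(F) = u*(-v - 3); d F_3 = (-3*v - 2) du + (-3*u) dv
Combining and collecting du, dv coefficients:
  coeff of du: v*(u*v - u + 2)
  coeff of dv: u^2*v + 3*u^2 + 2*u - 2
F^* omega = (v*(u*v - u + 2)) du + (u^2*v + 3*u^2 + 2*u - 2) dv.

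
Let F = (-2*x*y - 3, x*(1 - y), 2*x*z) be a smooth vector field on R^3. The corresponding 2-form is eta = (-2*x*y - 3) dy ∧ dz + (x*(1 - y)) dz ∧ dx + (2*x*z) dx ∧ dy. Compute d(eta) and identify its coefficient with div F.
d(eta) = (x - 2*y) dx ∧ dy ∧ dz; div F = x - 2*y

For a 2-form in R^3 of the form above, applying d gives a 3-form with coefficient ∂P/∂x + ∂Q/∂y + ∂R/∂z:
  ∂P/∂x = -2*y
  ∂Q/∂y = -x
  ∂R/∂z = 2*x
Sum = x - 2*y, which is exactly div F.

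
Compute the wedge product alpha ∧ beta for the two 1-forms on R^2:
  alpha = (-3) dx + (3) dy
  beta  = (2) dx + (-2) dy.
alpha ∧ beta = 0

Distribute the wedge, using dx_i ∧ dx_j = -dx_j ∧ dx_i and dx_i ∧ dx_i = 0. For each pair (i, j) with i < j, the coefficient of dx_i ∧ dx_j in alpha ∧ beta is (alpha_i * beta_j - alpha_j * beta_i). Collecting: alpha ∧ beta = 0.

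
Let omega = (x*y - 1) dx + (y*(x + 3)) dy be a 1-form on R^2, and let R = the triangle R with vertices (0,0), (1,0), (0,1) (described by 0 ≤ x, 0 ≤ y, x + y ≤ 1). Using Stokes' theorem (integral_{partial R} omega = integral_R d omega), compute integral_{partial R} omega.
integral_(partial R) omega = 0

Stokes: integral_partial_R omega = integral_R d omega with d omega = (∂Q/∂x - ∂P/∂y) dx ∧ dy.
  ∂Q/∂x = y
  ∂P/∂y = x
  integrand = ∂Q/∂x - ∂P/∂y = -x + y.
Integrating over R: integral_0^1 integral_0^{1-x} (-x + y) dy dx = 0.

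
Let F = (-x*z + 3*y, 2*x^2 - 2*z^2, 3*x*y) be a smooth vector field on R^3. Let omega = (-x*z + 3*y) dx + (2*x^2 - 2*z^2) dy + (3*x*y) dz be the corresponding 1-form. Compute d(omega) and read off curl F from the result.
d(omega) = (3*x + 4*z) dy ∧ dz + (-x - 3*y) dz ∧ dx + (4*x - 3) dx ∧ dy; curl F = (3*x + 4*z, -x - 3*y, 4*x - 3)

d omega = sum_{i<j} (∂f_j/∂x_i - ∂f_i/∂x_j) dx_i ∧ dx_j. Under the identification (dy ∧ dz, dz ∧ dx, dx ∧ dy) ↔ (e_x, e_y, e_z), the coefficients are exactly the components of curl F. Compute:
  ∂R/∂y - ∂Q/∂z = (3*x) - (-4*z) = 3*x + 4*z
  ∂P/∂z - ∂R/∂x = (-x) - (3*y) = -x - 3*y
  ∂Q/∂x - ∂P/∂y = (4*x) - (3) = 4*x - 3.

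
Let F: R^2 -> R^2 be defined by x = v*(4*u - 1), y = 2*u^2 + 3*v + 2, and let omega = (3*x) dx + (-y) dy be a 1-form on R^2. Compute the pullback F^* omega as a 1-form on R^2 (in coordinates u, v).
F^* omega = (-8*u^3 + 48*u*v^2 - 12*u*v - 8*u - 12*v^2) du + (48*u^2*v - 6*u^2 - 24*u*v - 6*v - 6) dv

Using F^*(f dg) = (f ∘ F) d(g ∘ F), substitute each coordinate x_i by F_i(u, v) in f_i, and replace dx_i by d F_i = (∂F_i/∂u) du + (∂F_i/∂v) dv.
  For the x component: f_1(F) = 3*v*(4*u - 1); d F_1 = (4*v) du + (4*u - 1) dv
  For the y component: f_2(F) = -2*u^2 - 3*v - 2; d F_2 = (4*u) du + (3) dv
Combining and collecting du, dv coefficients:
  coeff of du: -8*u^3 + 48*u*v^2 - 12*u*v - 8*u - 12*v^2
  coeff of dv: 48*u^2*v - 6*u^2 - 24*u*v - 6*v - 6
F^* omega = (-8*u^3 + 48*u*v^2 - 12*u*v - 8*u - 12*v^2) du + (48*u^2*v - 6*u^2 - 24*u*v - 6*v - 6) dv.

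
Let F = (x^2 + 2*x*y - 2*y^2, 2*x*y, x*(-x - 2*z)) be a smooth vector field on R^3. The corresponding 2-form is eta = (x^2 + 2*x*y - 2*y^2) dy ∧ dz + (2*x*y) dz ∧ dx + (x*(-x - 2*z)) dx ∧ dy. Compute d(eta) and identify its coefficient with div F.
d(eta) = (2*x + 2*y) dx ∧ dy ∧ dz; div F = 2*x + 2*y

For a 2-form in R^3 of the form above, applying d gives a 3-form with coefficient ∂P/∂x + ∂Q/∂y + ∂R/∂z:
  ∂P/∂x = 2*x + 2*y
  ∂Q/∂y = 2*x
  ∂R/∂z = -2*x
Sum = 2*x + 2*y, which is exactly div F.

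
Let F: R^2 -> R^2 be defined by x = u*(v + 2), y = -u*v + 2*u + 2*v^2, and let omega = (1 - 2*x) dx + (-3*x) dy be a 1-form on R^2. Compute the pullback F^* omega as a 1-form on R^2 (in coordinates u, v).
F^* omega = (u*v^2 - 8*u*v - 20*u + v + 2) du + (u*(u*v + 2*u - 12*v^2 - 24*v + 1)) dv

Using F^*(f dg) = (f ∘ F) d(g ∘ F), substitute each coordinate x_i by F_i(u, v) in f_i, and replace dx_i by d F_i = (∂F_i/∂u) du + (∂F_i/∂v) dv.
  For the x component: f_1(F) = -2*u*v - 4*u + 1; d F_1 = (v + 2) du + (u) dv
  For the y component: f_2(F) = 3*u*(-v - 2); d F_2 = (2 - v) du + (-u + 4*v) dv
Combining and collecting du, dv coefficients:
  coeff of du: u*v^2 - 8*u*v - 20*u + v + 2
  coeff of dv: u*(u*v + 2*u - 12*v^2 - 24*v + 1)
F^* omega = (u*v^2 - 8*u*v - 20*u + v + 2) du + (u*(u*v + 2*u - 12*v^2 - 24*v + 1)) dv.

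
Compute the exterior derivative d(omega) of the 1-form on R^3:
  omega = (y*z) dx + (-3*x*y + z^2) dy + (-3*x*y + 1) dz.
d(omega) = (-3*y - z) dx ∧ dy + (-4*y) dx ∧ dz + (-3*x - 2*z) dy ∧ dz

For a 1-form omega = sum_i f_i dx_i, the exterior derivative is
  d(omega) = sum_{i < j} (∂f_j/∂x_i - ∂f_i/∂x_j) dx_i ∧ dx_j.
  coefficient of dx ∧ dy: ∂f_2/∂x - ∂f_1/∂y = ∂(-3*x*y + z^2)/∂x - ∂(y*z)/∂y = -3*y - z
  coefficient of dx ∧ dz: ∂f_3/∂x - ∂f_1/∂z = ∂(-3*x*y + 1)/∂x - ∂(y*z)/∂z = -4*y
  coefficient of dy ∧ dz: ∂f_3/∂y - ∂f_2/∂z = ∂(-3*x*y + 1)/∂y - ∂(-3*x*y + z^2)/∂z = -3*x - 2*z
Assembling: d(omega) = (-3*y - z) dx ∧ dy + (-4*y) dx ∧ dz + (-3*x - 2*z) dy ∧ dz.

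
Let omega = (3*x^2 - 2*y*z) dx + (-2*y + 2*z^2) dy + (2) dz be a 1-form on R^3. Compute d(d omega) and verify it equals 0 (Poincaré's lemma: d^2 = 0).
d(d omega) = 0

Step 1: d omega = sum_{i<j} (∂f_j/∂x_i - ∂f_i/∂x_j) dx_i ∧ dx_j:
  coeff of dx ∧ dy: 2*z
  coeff of dx ∧ dz: 2*y
  coeff of dy ∧ dz: -4*z
Step 2: Apply d again to each 2-form coefficient. The only possible 3-form in R^3 is dx ∧ dy ∧ dz, with coefficient
  ∂(coeff of dy∧dz)/∂x - ∂(coeff of dx∧dz)/∂y + ∂(coeff of dx∧dy)/∂z
  = ∂/∂x (-4*z) - ∂/∂y (2*y) + ∂/∂z (2*z).
Each of these terms simplifies to sums of mixed partials that cancel in pairs. The result is 0 (by equality of mixed partials for smooth functions — Schwarz / Clairaut).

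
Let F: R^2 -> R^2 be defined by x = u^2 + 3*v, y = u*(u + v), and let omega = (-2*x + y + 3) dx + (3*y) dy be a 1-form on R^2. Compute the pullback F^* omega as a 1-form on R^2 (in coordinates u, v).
F^* omega = (u*(4*u^2 + 11*u*v + 3*v^2 - 12*v + 6)) du + (3*u^3 + 3*u^2*v - 3*u^2 + 3*u*v - 18*v + 9) dv

Using F^*(f dg) = (f ∘ F) d(g ∘ F), substitute each coordinate x_i by F_i(u, v) in f_i, and replace dx_i by d F_i = (∂F_i/∂u) du + (∂F_i/∂v) dv.
  For the x component: f_1(F) = -u^2 + u*v - 6*v + 3; d F_1 = (2*u) du + (3) dv
  For the y component: f_2(F) = 3*u*(u + v); d F_2 = (2*u + v) du + (u) dv
Combining and collecting du, dv coefficients:
  coeff of du: u*(4*u^2 + 11*u*v + 3*v^2 - 12*v + 6)
  coeff of dv: 3*u^3 + 3*u^2*v - 3*u^2 + 3*u*v - 18*v + 9
F^* omega = (u*(4*u^2 + 11*u*v + 3*v^2 - 12*v + 6)) du + (3*u^3 + 3*u^2*v - 3*u^2 + 3*u*v - 18*v + 9) dv.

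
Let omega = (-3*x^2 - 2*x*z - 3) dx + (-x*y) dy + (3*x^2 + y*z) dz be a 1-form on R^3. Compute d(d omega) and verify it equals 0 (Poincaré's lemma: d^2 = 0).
d(d omega) = 0

Step 1: d omega = sum_{i<j} (∂f_j/∂x_i - ∂f_i/∂x_j) dx_i ∧ dx_j:
  coeff of dx ∧ dy: -y
  coeff of dx ∧ dz: 8*x
  coeff of dy ∧ dz: z
Step 2: Apply d again to each 2-form coefficient. The only possible 3-form in R^3 is dx ∧ dy ∧ dz, with coefficient
  ∂(coeff of dy∧dz)/∂x - ∂(coeff of dx∧dz)/∂y + ∂(coeff of dx∧dy)/∂z
  = ∂/∂x (z) - ∂/∂y (8*x) + ∂/∂z (-y).
Each of these terms simplifies to sums of mixed partials that cancel in pairs. The result is 0 (by equality of mixed partials for smooth functions — Schwarz / Clairaut).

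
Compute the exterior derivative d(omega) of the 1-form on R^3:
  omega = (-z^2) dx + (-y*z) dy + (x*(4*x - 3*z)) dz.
d(omega) = (8*x - z) dx ∧ dz + (y) dy ∧ dz

For a 1-form omega = sum_i f_i dx_i, the exterior derivative is
  d(omega) = sum_{i < j} (∂f_j/∂x_i - ∂f_i/∂x_j) dx_i ∧ dx_j.
  coefficient of dx ∧ dz: ∂f_3/∂x - ∂f_1/∂z = ∂(x*(4*x - 3*z))/∂x - ∂(-z^2)/∂z = 8*x - z
  coefficient of dy ∧ dz: ∂f_3/∂y - ∂f_2/∂z = ∂(x*(4*x - 3*z))/∂y - ∂(-y*z)/∂z = y
Assembling: d(omega) = (8*x - z) dx ∧ dz + (y) dy ∧ dz.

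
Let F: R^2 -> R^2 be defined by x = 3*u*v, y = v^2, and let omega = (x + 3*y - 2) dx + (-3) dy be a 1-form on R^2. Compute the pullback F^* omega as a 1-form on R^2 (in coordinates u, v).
F^* omega = (3*v*(3*u*v + 3*v^2 - 2)) du + (9*u^2*v + 9*u*v^2 - 6*u - 6*v) dv

Using F^*(f dg) = (f ∘ F) d(g ∘ F), substitute each coordinate x_i by F_i(u, v) in f_i, and replace dx_i by d F_i = (∂F_i/∂u) du + (∂F_i/∂v) dv.
  For the x component: f_1(F) = 3*u*v + 3*v^2 - 2; d F_1 = (3*v) du + (3*u) dv
  For the y component: f_2(F) = -3; d F_2 = (0) du + (2*v) dv
Combining and collecting du, dv coefficients:
  coeff of du: 3*v*(3*u*v + 3*v^2 - 2)
  coeff of dv: 9*u^2*v + 9*u*v^2 - 6*u - 6*v
F^* omega = (3*v*(3*u*v + 3*v^2 - 2)) du + (9*u^2*v + 9*u*v^2 - 6*u - 6*v) dv.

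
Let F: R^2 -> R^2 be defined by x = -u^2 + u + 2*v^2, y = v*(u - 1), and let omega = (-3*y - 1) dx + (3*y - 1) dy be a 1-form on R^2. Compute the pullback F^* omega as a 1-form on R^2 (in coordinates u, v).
F^* omega = (6*u^2*v + 3*u*v^2 - 9*u*v + 2*u - 3*v^2 + 2*v - 1) du + (3*u^2*v - 12*u*v^2 - 6*u*v - u + 12*v^2 - v + 1) dv

Using F^*(f dg) = (f ∘ F) d(g ∘ F), substitute each coordinate x_i by F_i(u, v) in f_i, and replace dx_i by d F_i = (∂F_i/∂u) du + (∂F_i/∂v) dv.
  For the x component: f_1(F) = -3*u*v + 3*v - 1; d F_1 = (1 - 2*u) du + (4*v) dv
  For the y component: f_2(F) = 3*u*v - 3*v - 1; d F_2 = (v) du + (u - 1) dv
Combining and collecting du, dv coefficients:
  coeff of du: 6*u^2*v + 3*u*v^2 - 9*u*v + 2*u - 3*v^2 + 2*v - 1
  coeff of dv: 3*u^2*v - 12*u*v^2 - 6*u*v - u + 12*v^2 - v + 1
F^* omega = (6*u^2*v + 3*u*v^2 - 9*u*v + 2*u - 3*v^2 + 2*v - 1) du + (3*u^2*v - 12*u*v^2 - 6*u*v - u + 12*v^2 - v + 1) dv.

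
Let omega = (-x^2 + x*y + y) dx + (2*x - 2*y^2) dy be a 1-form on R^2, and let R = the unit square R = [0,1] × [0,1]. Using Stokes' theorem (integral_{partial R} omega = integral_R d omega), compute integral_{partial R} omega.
integral_(partial R) omega = 1/2

Stokes: integral_partial_R omega = integral_R d omega with d omega = (∂Q/∂x - ∂P/∂y) dx ∧ dy.
  ∂Q/∂x = 2
  ∂P/∂y = x + 1
  integrand = ∂Q/∂x - ∂P/∂y = 1 - x.
Integrating over R: integral_0^1 integral_0^1 (1 - x) dx dy = 1/2.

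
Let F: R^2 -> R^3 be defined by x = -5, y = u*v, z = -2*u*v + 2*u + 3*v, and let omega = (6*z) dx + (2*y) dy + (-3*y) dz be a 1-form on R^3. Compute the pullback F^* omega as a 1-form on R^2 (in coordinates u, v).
F^* omega = (2*u*v*(4*v - 3)) du + (u*v*(8*u - 9)) dv

Using F^*(f dg) = (f ∘ F) d(g ∘ F), substitute each coordinate x_i by F_i(u, v) in f_i, and replace dx_i by d F_i = (∂F_i/∂u) du + (∂F_i/∂v) dv.
  For the x component: f_1(F) = -12*u*v + 12*u + 18*v; d F_1 = (0) du + (0) dv
  For the y component: f_2(F) = 2*u*v; d F_2 = (v) du + (u) dv
  For the z component: f_3(F) = -3*u*v; d F_3 = (2 - 2*v) du + (3 - 2*u) dv
Combining and collecting du, dv coefficients:
  coeff of du: 2*u*v*(4*v - 3)
  coeff of dv: u*v*(8*u - 9)
F^* omega = (2*u*v*(4*v - 3)) du + (u*v*(8*u - 9)) dv.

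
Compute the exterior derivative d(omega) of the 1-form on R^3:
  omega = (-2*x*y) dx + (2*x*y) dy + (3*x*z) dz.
d(omega) = (2*x + 2*y) dx ∧ dy + (3*z) dx ∧ dz

For a 1-form omega = sum_i f_i dx_i, the exterior derivative is
  d(omega) = sum_{i < j} (∂f_j/∂x_i - ∂f_i/∂x_j) dx_i ∧ dx_j.
  coefficient of dx ∧ dy: ∂f_2/∂x - ∂f_1/∂y = ∂(2*x*y)/∂x - ∂(-2*x*y)/∂y = 2*x + 2*y
  coefficient of dx ∧ dz: ∂f_3/∂x - ∂f_1/∂z = ∂(3*x*z)/∂x - ∂(-2*x*y)/∂z = 3*z
Assembling: d(omega) = (2*x + 2*y) dx ∧ dy + (3*z) dx ∧ dz.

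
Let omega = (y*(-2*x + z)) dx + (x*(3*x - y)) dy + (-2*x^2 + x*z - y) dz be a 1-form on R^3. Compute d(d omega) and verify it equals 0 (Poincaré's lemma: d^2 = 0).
d(d omega) = 0

Step 1: d omega = sum_{i<j} (∂f_j/∂x_i - ∂f_i/∂x_j) dx_i ∧ dx_j:
  coeff of dx ∧ dy: 8*x - y - z
  coeff of dx ∧ dz: -4*x - y + z
  coeff of dy ∧ dz: -1
Step 2: Apply d again to each 2-form coefficient. The only possible 3-form in R^3 is dx ∧ dy ∧ dz, with coefficient
  ∂(coeff of dy∧dz)/∂x - ∂(coeff of dx∧dz)/∂y + ∂(coeff of dx∧dy)/∂z
  = ∂/∂x (-1) - ∂/∂y (-4*x - y + z) + ∂/∂z (8*x - y - z).
Each of these terms simplifies to sums of mixed partials that cancel in pairs. The result is 0 (by equality of mixed partials for smooth functions — Schwarz / Clairaut).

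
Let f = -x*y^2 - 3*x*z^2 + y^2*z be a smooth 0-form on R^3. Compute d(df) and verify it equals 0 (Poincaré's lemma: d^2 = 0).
d(df) = 0

Step 1: df = sum_i (∂f/∂x_i) dx_i = (-y^2 - 3*z^2) dx + (2*y*(-x + z)) dy + (-6*x*z + y^2) dz.
Step 2: Apply d again. Using the 1-form formula, the coefficient of dx ∧ dy in d(df) is ∂^2 f/∂x ∂y - ∂^2 f/∂y ∂x = (-2*y) - (-2*y) = 0 (equality of mixed partials for smooth f).
Similarly for dx ∧ dz and dy ∧ dz — all coefficients vanish. So d(df) = 0.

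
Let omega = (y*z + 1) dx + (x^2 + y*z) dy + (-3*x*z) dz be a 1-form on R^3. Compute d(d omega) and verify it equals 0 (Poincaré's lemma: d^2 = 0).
d(d omega) = 0

Step 1: d omega = sum_{i<j} (∂f_j/∂x_i - ∂f_i/∂x_j) dx_i ∧ dx_j:
  coeff of dx ∧ dy: 2*x - z
  coeff of dx ∧ dz: -y - 3*z
  coeff of dy ∧ dz: -y
Step 2: Apply d again to each 2-form coefficient. The only possible 3-form in R^3 is dx ∧ dy ∧ dz, with coefficient
  ∂(coeff of dy∧dz)/∂x - ∂(coeff of dx∧dz)/∂y + ∂(coeff of dx∧dy)/∂z
  = ∂/∂x (-y) - ∂/∂y (-y - 3*z) + ∂/∂z (2*x - z).
Each of these terms simplifies to sums of mixed partials that cancel in pairs. The result is 0 (by equality of mixed partials for smooth functions — Schwarz / Clairaut).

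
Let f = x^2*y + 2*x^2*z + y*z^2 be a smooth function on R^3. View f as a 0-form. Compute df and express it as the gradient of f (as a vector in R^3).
df = (2*x*(y + 2*z)) dx + (x^2 + z^2) dy + (2*x^2 + 2*y*z) dz; grad f = (2*x*(y + 2*z), x^2 + z^2, 2*x^2 + 2*y*z)

For a 0-form f, d f = (∂f/∂x) dx + (∂f/∂y) dy + (∂f/∂z) dz. The components of the vector representation are exactly the entries of grad f in Cartesian coordinates:
  ∂f/∂x = 2*x*(y + 2*z)
  ∂f/∂y = x^2 + z^2
  ∂f/∂z = 2*x^2 + 2*y*z.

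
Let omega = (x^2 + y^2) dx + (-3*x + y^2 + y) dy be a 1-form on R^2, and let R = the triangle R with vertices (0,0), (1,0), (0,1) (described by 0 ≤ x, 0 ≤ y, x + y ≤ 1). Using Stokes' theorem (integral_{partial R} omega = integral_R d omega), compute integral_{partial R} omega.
integral_(partial R) omega = -11/6

Stokes: integral_partial_R omega = integral_R d omega with d omega = (∂Q/∂x - ∂P/∂y) dx ∧ dy.
  ∂Q/∂x = -3
  ∂P/∂y = 2*y
  integrand = ∂Q/∂x - ∂P/∂y = -2*y - 3.
Integrating over R: integral_0^1 integral_0^{1-x} (-2*y - 3) dy dx = -11/6.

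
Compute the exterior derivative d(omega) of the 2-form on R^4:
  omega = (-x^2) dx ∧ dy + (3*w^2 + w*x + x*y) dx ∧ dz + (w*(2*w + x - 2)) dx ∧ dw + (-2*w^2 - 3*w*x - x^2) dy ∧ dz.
d(omega) = (-3*w - 3*x) dx ∧ dy ∧ dz + (6*w + x) dx ∧ dz ∧ dw + (-4*w - 3*x) dy ∧ dz ∧ dw

For a 2-form omega = sum_{i<j} g_{ij} dx_i ∧ dx_j, the exterior derivative is
  d(omega) = sum_{i<j} d(g_{ij}) ∧ dx_i ∧ dx_j = sum_{i<j, k} (∂g_{ij}/∂x_k) dx_k ∧ dx_i ∧ dx_j.
Expand each term, using dx_k ∧ dx_i ∧ dx_j = sgn(permutation) dx_{(a)} ∧ dx_{(b)} ∧ dx_{(c)} with (a < b < c) sorted:
  d(3*w^2 + w*x + x*y) includes (∂/∂y)(3*w^2 + w*x + x*y) dy = (x) dy, which multiplied by dx ∧ dz gives (-x) dx ∧ dy ∧ dz
  d(3*w^2 + w*x + x*y) includes (∂/∂w)(3*w^2 + w*x + x*y) dw = (6*w + x) dw, which multiplied by dx ∧ dz gives (6*w + x) dx ∧ dz ∧ dw
  d(-2*w^2 - 3*w*x - x^2) includes (∂/∂x)(-2*w^2 - 3*w*x - x^2) dx = (-3*w - 2*x) dx, which multiplied by dy ∧ dz gives (-3*w - 2*x) dx ∧ dy ∧ dz
  d(-2*w^2 - 3*w*x - x^2) includes (∂/∂w)(-2*w^2 - 3*w*x - x^2) dw = (-4*w - 3*x) dw, which multiplied by dy ∧ dz gives (-4*w - 3*x) dy ∧ dz ∧ dw
Collecting like 3-forms: d(omega) = (-3*w - 3*x) dx ∧ dy ∧ dz + (6*w + x) dx ∧ dz ∧ dw + (-4*w - 3*x) dy ∧ dz ∧ dw.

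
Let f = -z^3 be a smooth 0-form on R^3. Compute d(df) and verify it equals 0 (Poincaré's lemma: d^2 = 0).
d(df) = 0

Step 1: df = sum_i (∂f/∂x_i) dx_i = (0) dx + (0) dy + (-3*z^2) dz.
Step 2: Apply d again. Using the 1-form formula, the coefficient of dx ∧ dy in d(df) is ∂^2 f/∂x ∂y - ∂^2 f/∂y ∂x = (0) - (0) = 0 (equality of mixed partials for smooth f).
Similarly for dx ∧ dz and dy ∧ dz — all coefficients vanish. So d(df) = 0.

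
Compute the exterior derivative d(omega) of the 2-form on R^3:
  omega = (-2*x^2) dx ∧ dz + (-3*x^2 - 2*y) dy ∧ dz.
d(omega) = (-6*x) dx ∧ dy ∧ dz

For a 2-form omega = sum_{i<j} g_{ij} dx_i ∧ dx_j, the exterior derivative is
  d(omega) = sum_{i<j} d(g_{ij}) ∧ dx_i ∧ dx_j = sum_{i<j, k} (∂g_{ij}/∂x_k) dx_k ∧ dx_i ∧ dx_j.
Expand each term, using dx_k ∧ dx_i ∧ dx_j = sgn(permutation) dx_{(a)} ∧ dx_{(b)} ∧ dx_{(c)} with (a < b < c) sorted:
  d(-3*x^2 - 2*y) includes (∂/∂x)(-3*x^2 - 2*y) dx = (-6*x) dx, which multiplied by dy ∧ dz gives (-6*x) dx ∧ dy ∧ dz
Collecting like 3-forms: d(omega) = (-6*x) dx ∧ dy ∧ dz.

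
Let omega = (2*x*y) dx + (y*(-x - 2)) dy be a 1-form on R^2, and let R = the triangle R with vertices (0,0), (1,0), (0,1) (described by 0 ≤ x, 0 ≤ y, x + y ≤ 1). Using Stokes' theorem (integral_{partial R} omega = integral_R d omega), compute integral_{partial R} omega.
integral_(partial R) omega = -1/2

Stokes: integral_partial_R omega = integral_R d omega with d omega = (∂Q/∂x - ∂P/∂y) dx ∧ dy.
  ∂Q/∂x = -y
  ∂P/∂y = 2*x
  integrand = ∂Q/∂x - ∂P/∂y = -2*x - y.
Integrating over R: integral_0^1 integral_0^{1-x} (-2*x - y) dy dx = -1/2.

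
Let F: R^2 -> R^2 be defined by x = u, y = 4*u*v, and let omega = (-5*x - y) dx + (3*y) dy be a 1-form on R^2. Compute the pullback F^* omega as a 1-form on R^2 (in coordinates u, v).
F^* omega = (u*(48*v^2 - 4*v - 5)) du + (48*u^2*v) dv

Using F^*(f dg) = (f ∘ F) d(g ∘ F), substitute each coordinate x_i by F_i(u, v) in f_i, and replace dx_i by d F_i = (∂F_i/∂u) du + (∂F_i/∂v) dv.
  For the x component: f_1(F) = u*(-4*v - 5); d F_1 = (1) du + (0) dv
  For the y component: f_2(F) = 12*u*v; d F_2 = (4*v) du + (4*u) dv
Combining and collecting du, dv coefficients:
  coeff of du: u*(48*v^2 - 4*v - 5)
  coeff of dv: 48*u^2*v
F^* omega = (u*(48*v^2 - 4*v - 5)) du + (48*u^2*v) dv.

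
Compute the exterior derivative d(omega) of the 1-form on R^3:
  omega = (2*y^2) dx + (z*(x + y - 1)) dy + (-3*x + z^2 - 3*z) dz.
d(omega) = (-4*y + z) dx ∧ dy + (-3) dx ∧ dz + (-x - y + 1) dy ∧ dz

For a 1-form omega = sum_i f_i dx_i, the exterior derivative is
  d(omega) = sum_{i < j} (∂f_j/∂x_i - ∂f_i/∂x_j) dx_i ∧ dx_j.
  coefficient of dx ∧ dy: ∂f_2/∂x - ∂f_1/∂y = ∂(z*(x + y - 1))/∂x - ∂(2*y^2)/∂y = -4*y + z
  coefficient of dx ∧ dz: ∂f_3/∂x - ∂f_1/∂z = ∂(-3*x + z^2 - 3*z)/∂x - ∂(2*y^2)/∂z = -3
  coefficient of dy ∧ dz: ∂f_3/∂y - ∂f_2/∂z = ∂(-3*x + z^2 - 3*z)/∂y - ∂(z*(x + y - 1))/∂z = -x - y + 1
Assembling: d(omega) = (-4*y + z) dx ∧ dy + (-3) dx ∧ dz + (-x - y + 1) dy ∧ dz.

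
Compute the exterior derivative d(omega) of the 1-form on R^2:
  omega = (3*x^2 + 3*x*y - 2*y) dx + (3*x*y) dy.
d(omega) = (-3*x + 3*y + 2) dx ∧ dy

For a 1-form omega = sum_i f_i dx_i, the exterior derivative is
  d(omega) = sum_{i < j} (∂f_j/∂x_i - ∂f_i/∂x_j) dx_i ∧ dx_j.
  coefficient of dx ∧ dy: ∂f_2/∂x - ∂f_1/∂y = ∂(3*x*y)/∂x - ∂(3*x^2 + 3*x*y - 2*y)/∂y = -3*x + 3*y + 2
Assembling: d(omega) = (-3*x + 3*y + 2) dx ∧ dy.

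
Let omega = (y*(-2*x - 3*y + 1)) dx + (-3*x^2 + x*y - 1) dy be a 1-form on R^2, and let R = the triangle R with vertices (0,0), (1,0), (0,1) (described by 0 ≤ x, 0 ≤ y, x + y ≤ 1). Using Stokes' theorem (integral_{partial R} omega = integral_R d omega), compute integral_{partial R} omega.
integral_(partial R) omega = 0

Stokes: integral_partial_R omega = integral_R d omega with d omega = (∂Q/∂x - ∂P/∂y) dx ∧ dy.
  ∂Q/∂x = -6*x + y
  ∂P/∂y = -2*x - 6*y + 1
  integrand = ∂Q/∂x - ∂P/∂y = -4*x + 7*y - 1.
Integrating over R: integral_0^1 integral_0^{1-x} (-4*x + 7*y - 1) dy dx = 0.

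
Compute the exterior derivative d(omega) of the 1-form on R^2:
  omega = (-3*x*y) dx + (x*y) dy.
d(omega) = (3*x + y) dx ∧ dy

For a 1-form omega = sum_i f_i dx_i, the exterior derivative is
  d(omega) = sum_{i < j} (∂f_j/∂x_i - ∂f_i/∂x_j) dx_i ∧ dx_j.
  coefficient of dx ∧ dy: ∂f_2/∂x - ∂f_1/∂y = ∂(x*y)/∂x - ∂(-3*x*y)/∂y = 3*x + y
Assembling: d(omega) = (3*x + y) dx ∧ dy.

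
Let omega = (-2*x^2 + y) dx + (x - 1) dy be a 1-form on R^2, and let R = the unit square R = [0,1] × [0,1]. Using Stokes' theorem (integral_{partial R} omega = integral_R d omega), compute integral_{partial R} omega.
integral_(partial R) omega = 0

Stokes: integral_partial_R omega = integral_R d omega with d omega = (∂Q/∂x - ∂P/∂y) dx ∧ dy.
  ∂Q/∂x = 1
  ∂P/∂y = 1
  integrand = ∂Q/∂x - ∂P/∂y = 0.
Integrating over R: integral_0^1 integral_0^1 (0) dx dy = 0.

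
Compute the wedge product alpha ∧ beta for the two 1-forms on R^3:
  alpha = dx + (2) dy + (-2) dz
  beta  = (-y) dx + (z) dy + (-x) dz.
alpha ∧ beta = (2*y + z) dx ∧ dy + (-x - 2*y) dx ∧ dz + (-2*x + 2*z) dy ∧ dz

Distribute the wedge, using dx_i ∧ dx_j = -dx_j ∧ dx_i and dx_i ∧ dx_i = 0. For each pair (i, j) with i < j, the coefficient of dx_i ∧ dx_j in alpha ∧ beta is (alpha_i * beta_j - alpha_j * beta_i). Collecting: alpha ∧ beta = (2*y + z) dx ∧ dy + (-x - 2*y) dx ∧ dz + (-2*x + 2*z) dy ∧ dz.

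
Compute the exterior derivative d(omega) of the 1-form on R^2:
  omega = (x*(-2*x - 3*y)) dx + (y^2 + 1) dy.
d(omega) = (3*x) dx ∧ dy

For a 1-form omega = sum_i f_i dx_i, the exterior derivative is
  d(omega) = sum_{i < j} (∂f_j/∂x_i - ∂f_i/∂x_j) dx_i ∧ dx_j.
  coefficient of dx ∧ dy: ∂f_2/∂x - ∂f_1/∂y = ∂(y^2 + 1)/∂x - ∂(x*(-2*x - 3*y))/∂y = 3*x
Assembling: d(omega) = (3*x) dx ∧ dy.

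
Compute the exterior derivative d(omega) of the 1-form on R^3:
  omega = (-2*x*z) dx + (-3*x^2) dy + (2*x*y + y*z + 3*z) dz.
d(omega) = (-6*x) dx ∧ dy + (2*x + 2*y) dx ∧ dz + (2*x + z) dy ∧ dz

For a 1-form omega = sum_i f_i dx_i, the exterior derivative is
  d(omega) = sum_{i < j} (∂f_j/∂x_i - ∂f_i/∂x_j) dx_i ∧ dx_j.
  coefficient of dx ∧ dy: ∂f_2/∂x - ∂f_1/∂y = ∂(-3*x^2)/∂x - ∂(-2*x*z)/∂y = -6*x
  coefficient of dx ∧ dz: ∂f_3/∂x - ∂f_1/∂z = ∂(2*x*y + y*z + 3*z)/∂x - ∂(-2*x*z)/∂z = 2*x + 2*y
  coefficient of dy ∧ dz: ∂f_3/∂y - ∂f_2/∂z = ∂(2*x*y + y*z + 3*z)/∂y - ∂(-3*x^2)/∂z = 2*x + z
Assembling: d(omega) = (-6*x) dx ∧ dy + (2*x + 2*y) dx ∧ dz + (2*x + z) dy ∧ dz.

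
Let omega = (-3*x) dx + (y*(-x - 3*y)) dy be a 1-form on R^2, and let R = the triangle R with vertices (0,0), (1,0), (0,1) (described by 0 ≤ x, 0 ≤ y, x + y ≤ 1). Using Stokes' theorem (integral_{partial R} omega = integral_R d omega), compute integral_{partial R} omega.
integral_(partial R) omega = -1/6

Stokes: integral_partial_R omega = integral_R d omega with d omega = (∂Q/∂x - ∂P/∂y) dx ∧ dy.
  ∂Q/∂x = -y
  ∂P/∂y = 0
  integrand = ∂Q/∂x - ∂P/∂y = -y.
Integrating over R: integral_0^1 integral_0^{1-x} (-y) dy dx = -1/6.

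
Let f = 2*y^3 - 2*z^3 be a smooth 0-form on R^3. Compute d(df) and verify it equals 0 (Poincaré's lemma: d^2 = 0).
d(df) = 0

Step 1: df = sum_i (∂f/∂x_i) dx_i = (0) dx + (6*y^2) dy + (-6*z^2) dz.
Step 2: Apply d again. Using the 1-form formula, the coefficient of dx ∧ dy in d(df) is ∂^2 f/∂x ∂y - ∂^2 f/∂y ∂x = (0) - (0) = 0 (equality of mixed partials for smooth f).
Similarly for dx ∧ dz and dy ∧ dz — all coefficients vanish. So d(df) = 0.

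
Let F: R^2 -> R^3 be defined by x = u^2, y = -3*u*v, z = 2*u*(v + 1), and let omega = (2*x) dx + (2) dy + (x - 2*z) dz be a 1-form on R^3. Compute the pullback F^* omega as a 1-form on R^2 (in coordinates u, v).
F^* omega = (4*u^3 + 2*u^2*v + 2*u^2 - 8*u*v^2 - 16*u*v - 8*u - 6*v) du + (2*u*(u^2 - 4*u*v - 4*u - 3)) dv

Using F^*(f dg) = (f ∘ F) d(g ∘ F), substitute each coordinate x_i by F_i(u, v) in f_i, and replace dx_i by d F_i = (∂F_i/∂u) du + (∂F_i/∂v) dv.
  For the x component: f_1(F) = 2*u^2; d F_1 = (2*u) du + (0) dv
  For the y component: f_2(F) = 2; d F_2 = (-3*v) du + (-3*u) dv
  For the z component: f_3(F) = u*(u - 4*v - 4); d F_3 = (2*v + 2) du + (2*u) dv
Combining and collecting du, dv coefficients:
  coeff of du: 4*u^3 + 2*u^2*v + 2*u^2 - 8*u*v^2 - 16*u*v - 8*u - 6*v
  coeff of dv: 2*u*(u^2 - 4*u*v - 4*u - 3)
F^* omega = (4*u^3 + 2*u^2*v + 2*u^2 - 8*u*v^2 - 16*u*v - 8*u - 6*v) du + (2*u*(u^2 - 4*u*v - 4*u - 3)) dv.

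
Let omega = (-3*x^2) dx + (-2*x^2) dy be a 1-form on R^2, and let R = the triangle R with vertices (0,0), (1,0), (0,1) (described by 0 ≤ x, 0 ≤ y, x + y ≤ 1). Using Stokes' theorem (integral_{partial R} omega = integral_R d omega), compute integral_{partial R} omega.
integral_(partial R) omega = -2/3

Stokes: integral_partial_R omega = integral_R d omega with d omega = (∂Q/∂x - ∂P/∂y) dx ∧ dy.
  ∂Q/∂x = -4*x
  ∂P/∂y = 0
  integrand = ∂Q/∂x - ∂P/∂y = -4*x.
Integrating over R: integral_0^1 integral_0^{1-x} (-4*x) dy dx = -2/3.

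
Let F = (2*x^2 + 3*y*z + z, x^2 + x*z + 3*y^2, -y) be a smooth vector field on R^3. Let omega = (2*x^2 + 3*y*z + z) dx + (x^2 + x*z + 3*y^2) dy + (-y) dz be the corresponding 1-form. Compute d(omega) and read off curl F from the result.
d(omega) = (-x - 1) dy ∧ dz + (3*y + 1) dz ∧ dx + (2*x - 2*z) dx ∧ dy; curl F = (-x - 1, 3*y + 1, 2*x - 2*z)

d omega = sum_{i<j} (∂f_j/∂x_i - ∂f_i/∂x_j) dx_i ∧ dx_j. Under the identification (dy ∧ dz, dz ∧ dx, dx ∧ dy) ↔ (e_x, e_y, e_z), the coefficients are exactly the components of curl F. Compute:
  ∂R/∂y - ∂Q/∂z = (-1) - (x) = -x - 1
  ∂P/∂z - ∂R/∂x = (3*y + 1) - (0) = 3*y + 1
  ∂Q/∂x - ∂P/∂y = (2*x + z) - (3*z) = 2*x - 2*z.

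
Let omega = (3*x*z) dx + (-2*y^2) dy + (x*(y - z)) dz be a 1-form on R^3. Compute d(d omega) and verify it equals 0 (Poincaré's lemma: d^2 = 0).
d(d omega) = 0

Step 1: d omega = sum_{i<j} (∂f_j/∂x_i - ∂f_i/∂x_j) dx_i ∧ dx_j:
  coeff of dx ∧ dy: 0
  coeff of dx ∧ dz: -3*x + y - z
  coeff of dy ∧ dz: x
Step 2: Apply d again to each 2-form coefficient. The only possible 3-form in R^3 is dx ∧ dy ∧ dz, with coefficient
  ∂(coeff of dy∧dz)/∂x - ∂(coeff of dx∧dz)/∂y + ∂(coeff of dx∧dy)/∂z
  = ∂/∂x (x) - ∂/∂y (-3*x + y - z) + ∂/∂z (0).
Each of these terms simplifies to sums of mixed partials that cancel in pairs. The result is 0 (by equality of mixed partials for smooth functions — Schwarz / Clairaut).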